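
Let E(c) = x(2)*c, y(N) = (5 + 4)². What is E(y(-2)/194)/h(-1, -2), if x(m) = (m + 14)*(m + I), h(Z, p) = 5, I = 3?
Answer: 648/97 ≈ 6.6804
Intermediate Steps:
x(m) = (3 + m)*(14 + m) (x(m) = (m + 14)*(m + 3) = (14 + m)*(3 + m) = (3 + m)*(14 + m))
y(N) = 81 (y(N) = 9² = 81)
E(c) = 80*c (E(c) = (42 + 2² + 17*2)*c = (42 + 4 + 34)*c = 80*c)
E(y(-2)/194)/h(-1, -2) = (80*(81/194))/5 = (⅕)*(3240/97) = 648/97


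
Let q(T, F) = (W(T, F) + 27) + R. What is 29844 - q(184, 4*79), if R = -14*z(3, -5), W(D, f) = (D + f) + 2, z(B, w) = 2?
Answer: 29343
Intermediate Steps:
W(D, f) = 2 + D + f
R = -28 (R = -14*2 = -28)
q(T, F) = 1 + F + T (q(T, F) = ((2 + T + F) + 27) - 28 = ((2 + F + T) + 27) - 28 = (29 + F + T) - 28 = 1 + F + T)
29844 - q(184, 4*79) = 29844 - (1 + 4*79 + 184) = 29844 - (1 + 316 + 184) = 29844 - 1*501 = 29844 - 501 = 29343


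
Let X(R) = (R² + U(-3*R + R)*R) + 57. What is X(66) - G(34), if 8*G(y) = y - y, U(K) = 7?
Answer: 4875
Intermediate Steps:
G(y) = 0 (G(y) = (y - y)/8 = (⅛)*0 = 0)
X(R) = 57 + R² + 7*R (X(R) = (R² + 7*R) + 57 = 57 + R² + 7*R)
X(66) - G(34) = (57 + 66² + 7*66) - 1*0 = (57 + 4356 + 462) + 0 = 4875 + 0 = 4875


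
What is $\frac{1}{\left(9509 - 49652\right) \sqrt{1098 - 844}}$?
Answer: $- \frac{\sqrt{254}}{10196322} \approx -1.5631 \cdot 10^{-6}$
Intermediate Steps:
$\frac{1}{\left(9509 - 49652\right) \sqrt{1098 - 844}} = \frac{1}{\left(-40143\right) \sqrt{254}} = - \frac{\frac{1}{254} \sqrt{254}}{40143} = - \frac{\sqrt{254}}{10196322}$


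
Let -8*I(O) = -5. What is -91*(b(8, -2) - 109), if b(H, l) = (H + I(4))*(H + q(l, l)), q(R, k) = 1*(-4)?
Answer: 13559/2 ≈ 6779.5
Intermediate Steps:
q(R, k) = -4
I(O) = 5/8 (I(O) = -1/8*(-5) = 5/8)
b(H, l) = (-4 + H)*(5/8 + H) (b(H, l) = (H + 5/8)*(H - 4) = (5/8 + H)*(-4 + H) = (-4 + H)*(5/8 + H))
-91*(b(8, -2) - 109) = -91*((-5/2 + 8**2 - 27/8*8) - 109) = -91*((-5/2 + 64 - 27) - 109) = -91*(69/2 - 109) = -91*(-149/2) = 13559/2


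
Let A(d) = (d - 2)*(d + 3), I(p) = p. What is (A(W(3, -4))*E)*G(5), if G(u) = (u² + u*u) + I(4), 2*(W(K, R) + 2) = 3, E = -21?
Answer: 14175/2 ≈ 7087.5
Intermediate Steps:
W(K, R) = -½ (W(K, R) = -2 + (½)*3 = -2 + 3/2 = -½)
G(u) = 4 + 2*u² (G(u) = (u² + u*u) + 4 = (u² + u²) + 4 = 2*u² + 4 = 4 + 2*u²)
A(d) = (-2 + d)*(3 + d)
(A(W(3, -4))*E)*G(5) = ((-6 - ½ + (-½)²)*(-21))*(4 + 2*5²) = ((-6 - ½ + ¼)*(-21))*(4 + 2*25) = (-25/4*(-21))*(4 + 50) = (525/4)*54 = 14175/2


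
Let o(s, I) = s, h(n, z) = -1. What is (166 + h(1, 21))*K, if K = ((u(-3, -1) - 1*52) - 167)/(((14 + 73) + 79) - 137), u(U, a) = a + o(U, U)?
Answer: -36795/29 ≈ -1268.8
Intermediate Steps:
u(U, a) = U + a (u(U, a) = a + U = U + a)
K = -223/29 (K = (((-3 - 1) - 1*52) - 167)/(((14 + 73) + 79) - 137) = ((-4 - 52) - 167)/((87 + 79) - 137) = (-56 - 167)/(166 - 137) = -223/29 ≈ -7.6897)
(166 + h(1, 21))*K = (166 - 1)*(-223/29) = 165*(-223/29) = -36795/29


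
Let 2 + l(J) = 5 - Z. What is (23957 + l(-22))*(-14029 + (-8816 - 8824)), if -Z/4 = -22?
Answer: -756002368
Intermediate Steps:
Z = 88 (Z = -4*(-22) = 88)
l(J) = -85 (l(J) = -2 + (5 - 1*88) = -2 + (5 - 88) = -2 - 83 = -85)
(23957 + l(-22))*(-14029 + (-8816 - 8824)) = (23957 - 85)*(-14029 + (-8816 - 8824)) = 23872*(-14029 - 17640) = 23872*(-31669) = -756002368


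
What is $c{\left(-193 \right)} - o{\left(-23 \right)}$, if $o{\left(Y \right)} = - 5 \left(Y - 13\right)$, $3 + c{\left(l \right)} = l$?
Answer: $-376$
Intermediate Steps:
$c{\left(l \right)} = -3 + l$
$o{\left(Y \right)} = 65 - 5 Y$ ($o{\left(Y \right)} = - 5 \left(-13 + Y\right) = 65 - 5 Y$)
$c{\left(-193 \right)} - o{\left(-23 \right)} = \left(-3 - 193\right) - \left(65 - -115\right) = -196 - \left(65 + 115\right) = -196 - 180 = -376$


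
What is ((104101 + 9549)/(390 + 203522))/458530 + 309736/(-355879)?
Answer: -2896020411684061/3327460442006744 ≈ -0.87034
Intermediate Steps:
((104101 + 9549)/(390 + 203522))/458530 + 309736/(-355879) = (113650/203912)*(1/458530) + 309736*(-1/355879) = (113650*(1/203912))*(1/458530) - 309736/355879 = (56825/101956)*(1/458530) - 309736/355879 = 11365/9349976936 - 309736/355879 = -2896020411684061/3327460442006744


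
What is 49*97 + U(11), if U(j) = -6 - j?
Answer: 4736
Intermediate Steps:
49*97 + U(11) = 49*97 + (-6 - 1*11) = 4753 + (-6 - 11) = 4753 - 17 = 4736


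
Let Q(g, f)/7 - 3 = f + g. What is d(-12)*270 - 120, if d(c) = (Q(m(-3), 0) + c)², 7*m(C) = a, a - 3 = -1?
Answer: 32550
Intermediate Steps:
a = 2 (a = 3 - 1 = 2)
m(C) = 2/7 (m(C) = (⅐)*2 = 2/7)
Q(g, f) = 21 + 7*f + 7*g (Q(g, f) = 21 + 7*(f + g) = 21 + (7*f + 7*g) = 21 + 7*f + 7*g)
d(c) = (23 + c)² (d(c) = ((21 + 7*0 + 7*(2/7)) + c)² = ((21 + 0 + 2) + c)² = (23 + c)²)
d(-12)*270 - 120 = (23 - 12)²*270 - 120 = 11²*270 - 120 = 121*270 - 120 = 32670 - 120 = 32550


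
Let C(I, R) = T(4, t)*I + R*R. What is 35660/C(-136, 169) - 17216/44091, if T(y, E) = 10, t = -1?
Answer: 367997548/399773097 ≈ 0.92052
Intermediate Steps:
C(I, R) = R**2 + 10*I (C(I, R) = 10*I + R*R = 10*I + R**2 = R**2 + 10*I)
35660/C(-136, 169) - 17216/44091 = 35660/(169**2 + 10*(-136)) - 17216/44091 = 35660/(28561 - 1360) - 17216*1/44091 = 35660/27201 - 17216/44091 = 367997548/399773097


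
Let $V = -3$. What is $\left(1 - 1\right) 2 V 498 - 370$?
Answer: $-370$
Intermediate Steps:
$\left(1 - 1\right) 2 V 498 - 370 = \left(1 - 1\right) 2 \left(-3\right) 498 - 370 = 0 \cdot 2 \left(-3\right) 498 - 370 = 0 \left(-3\right) 498 - 370 = 0 \cdot 498 - 370 = 0 - 370 = -370$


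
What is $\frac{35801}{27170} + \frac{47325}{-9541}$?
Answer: $- \frac{944242909}{259228970} \approx -3.6425$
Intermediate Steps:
$\frac{35801}{27170} + \frac{47325}{-9541} = 35801 \cdot \frac{1}{27170} + 47325 \left(- \frac{1}{9541}\right) = \frac{35801}{27170} - \frac{47325}{9541} = - \frac{944242909}{259228970}$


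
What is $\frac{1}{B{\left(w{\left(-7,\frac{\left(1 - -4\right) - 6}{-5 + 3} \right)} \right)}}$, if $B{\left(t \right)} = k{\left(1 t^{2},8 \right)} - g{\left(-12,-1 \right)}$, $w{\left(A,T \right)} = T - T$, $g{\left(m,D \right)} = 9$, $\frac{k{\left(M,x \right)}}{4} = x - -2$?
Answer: $\frac{1}{31} \approx 0.032258$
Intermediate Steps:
$k{\left(M,x \right)} = 8 + 4 x$ ($k{\left(M,x \right)} = 4 \left(x - -2\right) = 4 \left(x + 2\right) = 4 \left(2 + x\right) = 8 + 4 x$)
$w{\left(A,T \right)} = 0$
$B{\left(t \right)} = 31$ ($B{\left(t \right)} = \left(8 + 4 \cdot 8\right) - 9 = \left(8 + 32\right) - 9 = 40 - 9 = 31$)
$\frac{1}{B{\left(w{\left(-7,\frac{\left(1 - -4\right) - 6}{-5 + 3} \right)} \right)}} = \frac{1}{31}$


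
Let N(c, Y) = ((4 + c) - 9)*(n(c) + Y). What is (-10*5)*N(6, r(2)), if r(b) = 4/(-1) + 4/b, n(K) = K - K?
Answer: 100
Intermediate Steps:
n(K) = 0
r(b) = -4 + 4/b (r(b) = 4*(-1) + 4/b = -4 + 4/b)
N(c, Y) = Y*(-5 + c) (N(c, Y) = ((4 + c) - 9)*(0 + Y) = (-5 + c)*Y = Y*(-5 + c))
(-10*5)*N(6, r(2)) = (-10*5)*((-4 + 4/2)*(-5 + 6)) = -50*(-4 + 4*(1/2)) = -50*(-4 + 2) = -(-100) = -50*(-2) = 100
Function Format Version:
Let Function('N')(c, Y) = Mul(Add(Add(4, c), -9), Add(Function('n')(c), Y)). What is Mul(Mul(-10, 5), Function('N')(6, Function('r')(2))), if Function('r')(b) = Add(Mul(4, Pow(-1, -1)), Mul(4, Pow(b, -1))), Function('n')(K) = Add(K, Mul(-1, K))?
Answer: 100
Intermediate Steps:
Function('n')(K) = 0
Function('r')(b) = Add(-4, Mul(4, Pow(b, -1))) (Function('r')(b) = Add(Mul(4, -1), Mul(4, Pow(b, -1))) = Add(-4, Mul(4, Pow(b, -1))))
Function('N')(c, Y) = Mul(Y, Add(-5, c)) (Function('N')(c, Y) = Mul(Add(Add(4, c), -9), Add(0, Y)) = Mul(Add(-5, c), Y) = Mul(Y, Add(-5, c)))
Mul(Mul(-10, 5), Function('N')(6, Function('r')(2))) = Mul(Mul(-10, 5), Mul(Add(-4, Mul(4, Pow(2, -1))), Add(-5, 6))) = Mul(-50, Mul(Add(-4, Mul(4, Rational(1, 2))), 1)) = Mul(-50, Mul(Add(-4, 2), 1)) = Mul(-50, Mul(-2, 1)) = Mul(-50, -2) = 100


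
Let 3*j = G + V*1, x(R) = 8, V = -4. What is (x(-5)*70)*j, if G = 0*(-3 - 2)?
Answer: -2240/3 ≈ -746.67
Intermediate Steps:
G = 0 (G = 0*(-5) = 0)
j = -4/3 (j = (0 - 4*1)/3 = (0 - 4)/3 = (⅓)*(-4) = -4/3 ≈ -1.3333)
(x(-5)*70)*j = (8*70)*(-4/3) = 560*(-4/3) = -2240/3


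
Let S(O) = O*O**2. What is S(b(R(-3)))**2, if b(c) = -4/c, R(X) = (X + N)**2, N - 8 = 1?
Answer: 1/531441 ≈ 1.8817e-6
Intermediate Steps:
N = 9 (N = 8 + 1 = 9)
R(X) = (9 + X)**2 (R(X) = (X + 9)**2 = (9 + X)**2)
S(O) = O**3
S(b(R(-3)))**2 = ((-4/(9 - 3)**2)**3)**2 = ((-4/(6**2))**3)**2 = ((-4/36)**3)**2 = ((-4*1/36)**3)**2 = ((-1/9)**3)**2 = (-1/729)**2 = 1/531441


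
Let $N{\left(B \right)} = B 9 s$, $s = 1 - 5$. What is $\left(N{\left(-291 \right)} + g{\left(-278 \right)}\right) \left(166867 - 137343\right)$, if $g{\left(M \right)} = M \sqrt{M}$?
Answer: $309293424 - 8207672 i \sqrt{278} \approx 3.0929 \cdot 10^{8} - 1.3685 \cdot 10^{8} i$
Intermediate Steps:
$s = -4$ ($s = 1 - 5 = -4$)
$N{\left(B \right)} = - 36 B$ ($N{\left(B \right)} = B 9 \left(-4\right) = 9 B \left(-4\right) = - 36 B$)
$g{\left(M \right)} = M^{\frac{3}{2}}$
$\left(N{\left(-291 \right)} + g{\left(-278 \right)}\right) \left(166867 - 137343\right) = \left(\left(-36\right) \left(-291\right) + \left(-278\right)^{\frac{3}{2}}\right) \left(166867 - 137343\right) = \left(10476 - 278 i \sqrt{278}\right) 29524 = 309293424 - 8207672 i \sqrt{278}$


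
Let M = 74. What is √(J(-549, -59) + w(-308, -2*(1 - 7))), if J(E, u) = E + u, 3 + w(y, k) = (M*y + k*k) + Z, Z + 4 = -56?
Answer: 3*I*√2591 ≈ 152.71*I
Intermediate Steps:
Z = -60 (Z = -4 - 56 = -60)
w(y, k) = -63 + k² + 74*y (w(y, k) = -3 + ((74*y + k*k) - 60) = -3 + ((74*y + k²) - 60) = -3 + ((k² + 74*y) - 60) = -3 + (-60 + k² + 74*y) = -63 + k² + 74*y)
√(J(-549, -59) + w(-308, -2*(1 - 7))) = √((-549 - 59) + (-63 + (-2*(1 - 7))² + 74*(-308))) = √(-608 + (-63 + (-2*(-6))² - 22792)) = √(-608 + (-63 + 12² - 22792)) = √(-608 + (-63 + 144 - 22792)) = √(-608 - 22711) = √(-23319) = 3*I*√2591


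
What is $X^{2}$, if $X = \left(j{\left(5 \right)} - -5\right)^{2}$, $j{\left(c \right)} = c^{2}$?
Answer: $810000$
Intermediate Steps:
$X = 900$ ($X = \left(5^{2} - -5\right)^{2} = \left(25 + 5\right)^{2} = 30^{2} = 900$)
$X^{2} = 900^{2} = 810000$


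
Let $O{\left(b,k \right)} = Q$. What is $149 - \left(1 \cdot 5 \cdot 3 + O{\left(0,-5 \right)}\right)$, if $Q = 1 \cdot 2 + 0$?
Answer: $132$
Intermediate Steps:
$Q = 2$ ($Q = 2 + 0 = 2$)
$O{\left(b,k \right)} = 2$
$149 - \left(1 \cdot 5 \cdot 3 + O{\left(0,-5 \right)}\right) = 149 - \left(1 \cdot 5 \cdot 3 + 2\right) = 149 - \left(5 \cdot 3 + 2\right) = 149 - \left(15 + 2\right) = 149 - 17 = 132$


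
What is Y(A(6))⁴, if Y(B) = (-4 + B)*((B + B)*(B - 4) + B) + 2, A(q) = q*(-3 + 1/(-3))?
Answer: 258941923221396496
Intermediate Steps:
A(q) = -10*q/3 (A(q) = q*(-3 - ⅓) = q*(-10/3) = -10*q/3)
Y(B) = 2 + (-4 + B)*(B + 2*B*(-4 + B)) (Y(B) = (-4 + B)*((2*B)*(-4 + B) + B) + 2 = (-4 + B)*(2*B*(-4 + B) + B) + 2 = (-4 + B)*(B + 2*B*(-4 + B)) + 2 = 2 + (-4 + B)*(B + 2*B*(-4 + B)))
Y(A(6))⁴ = (2 - 15*(-10/3*6)² + 2*(-10/3*6)³ + 28*(-10/3*6))⁴ = (2 - 15*(-20)² + 2*(-20)³ + 28*(-20))⁴ = (2 - 15*400 + 2*(-8000) - 560)⁴ = (2 - 6000 - 16000 - 560)⁴ = (-22558)⁴ = 258941923221396496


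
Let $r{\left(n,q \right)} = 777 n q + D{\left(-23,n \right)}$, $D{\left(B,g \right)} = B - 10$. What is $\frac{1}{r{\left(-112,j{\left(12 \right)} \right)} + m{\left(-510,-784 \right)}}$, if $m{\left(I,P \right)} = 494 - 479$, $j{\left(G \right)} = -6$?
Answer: $\frac{1}{522126} \approx 1.9152 \cdot 10^{-6}$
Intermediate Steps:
$D{\left(B,g \right)} = -10 + B$ ($D{\left(B,g \right)} = B - 10 = -10 + B$)
$m{\left(I,P \right)} = 15$ ($m{\left(I,P \right)} = 494 - 479 = 15$)
$r{\left(n,q \right)} = -33 + 777 n q$ ($r{\left(n,q \right)} = 777 n q - 33 = -33 + 777 n q$)
$\frac{1}{r{\left(-112,j{\left(12 \right)} \right)} + m{\left(-510,-784 \right)}} = \frac{1}{\left(-33 + 777 \left(-112\right) \left(-6\right)\right) + 15} = \frac{1}{\left(-33 + 522144\right) + 15} = \frac{1}{522111 + 15} = \frac{1}{522126}$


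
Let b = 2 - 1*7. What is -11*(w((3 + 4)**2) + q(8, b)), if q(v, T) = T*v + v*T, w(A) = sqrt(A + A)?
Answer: 880 - 77*sqrt(2) ≈ 771.11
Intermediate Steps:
b = -5 (b = 2 - 7 = -5)
w(A) = sqrt(2)*sqrt(A) (w(A) = sqrt(2*A) = sqrt(2)*sqrt(A))
q(v, T) = 2*T*v (q(v, T) = T*v + T*v = 2*T*v)
-11*(w((3 + 4)**2) + q(8, b)) = -11*(sqrt(2)*sqrt((3 + 4)**2) + 2*(-5)*8) = -11*(sqrt(2)*sqrt(7**2) - 80) = -11*(sqrt(2)*sqrt(49) - 80) = -11*(sqrt(2)*7 - 80) = -11*(7*sqrt(2) - 80) = -11*(-80 + 7*sqrt(2)) = 880 - 77*sqrt(2)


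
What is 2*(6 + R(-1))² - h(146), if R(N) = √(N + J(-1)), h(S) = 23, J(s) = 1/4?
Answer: 95/2 + 12*I*√3 ≈ 47.5 + 20.785*I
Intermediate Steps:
J(s) = ¼
R(N) = √(¼ + N) (R(N) = √(N + ¼) = √(¼ + N))
2*(6 + R(-1))² - h(146) = 2*(6 + √(1 + 4*(-1))/2)² - 1*23 = 2*(6 + √(1 - 4)/2)² - 23 = 2*(6 + √(-3)/2)² - 23 = 2*(6 + (I*√3)/2)² - 23 = 2*(6 + I*√3/2)² - 23 = -23 + 2*(6 + I*√3/2)²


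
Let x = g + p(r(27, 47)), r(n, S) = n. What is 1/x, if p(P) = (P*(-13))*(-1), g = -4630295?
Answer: -1/4629944 ≈ -2.1599e-7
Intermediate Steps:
p(P) = 13*P (p(P) = -13*P*(-1) = 13*P)
x = -4629944 (x = -4630295 + 13*27 = -4630295 + 351 = -4629944)
1/x = 1/(-4629944) = -1/4629944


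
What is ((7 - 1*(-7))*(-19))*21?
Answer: -5586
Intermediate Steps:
((7 - 1*(-7))*(-19))*21 = ((7 + 7)*(-19))*21 = (14*(-19))*21 = -266*21 = -5586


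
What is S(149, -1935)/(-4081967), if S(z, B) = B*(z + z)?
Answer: 576630/4081967 ≈ 0.14126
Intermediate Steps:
S(z, B) = 2*B*z (S(z, B) = B*(2*z) = 2*B*z)
S(149, -1935)/(-4081967) = (2*(-1935)*149)/(-4081967) = -576630*(-1/4081967) = 576630/4081967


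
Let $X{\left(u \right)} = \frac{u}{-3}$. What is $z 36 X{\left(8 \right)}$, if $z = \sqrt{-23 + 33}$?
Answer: $- 96 \sqrt{10} \approx -303.58$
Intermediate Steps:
$z = \sqrt{10} \approx 3.1623$
$X{\left(u \right)} = - \frac{u}{3}$ ($X{\left(u \right)} = u \left(- \frac{1}{3}\right) = - \frac{u}{3}$)
$z 36 X{\left(8 \right)} = \sqrt{10} \cdot 36 \left(\left(- \frac{1}{3}\right) 8\right) = 36 \sqrt{10} \left(- \frac{8}{3}\right) = - 96 \sqrt{10}$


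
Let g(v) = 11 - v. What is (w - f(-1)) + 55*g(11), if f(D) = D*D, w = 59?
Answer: 58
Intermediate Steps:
f(D) = D²
(w - f(-1)) + 55*g(11) = (59 - 1*(-1)²) + 55*(11 - 1*11) = (59 - 1*1) + 55*(11 - 11) = (59 - 1) + 55*0 = 58 + 0 = 58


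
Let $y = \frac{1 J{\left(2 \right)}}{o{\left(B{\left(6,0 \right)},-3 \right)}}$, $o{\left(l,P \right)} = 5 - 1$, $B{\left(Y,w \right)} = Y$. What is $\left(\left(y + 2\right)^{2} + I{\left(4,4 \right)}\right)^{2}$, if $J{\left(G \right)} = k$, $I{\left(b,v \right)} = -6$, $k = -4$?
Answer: $25$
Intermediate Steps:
$J{\left(G \right)} = -4$
$o{\left(l,P \right)} = 4$ ($o{\left(l,P \right)} = 5 - 1 = 4$)
$y = -1$ ($y = \frac{1 \left(-4\right)}{4} = \left(-4\right) \frac{1}{4} = -1$)
$\left(\left(y + 2\right)^{2} + I{\left(4,4 \right)}\right)^{2} = \left(\left(-1 + 2\right)^{2} - 6\right)^{2} = \left(1^{2} - 6\right)^{2} = \left(1 - 6\right)^{2} = \left(-5\right)^{2} = 25$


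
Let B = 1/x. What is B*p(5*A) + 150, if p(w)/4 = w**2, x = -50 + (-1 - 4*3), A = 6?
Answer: 650/7 ≈ 92.857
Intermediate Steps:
x = -63 (x = -50 + (-1 - 12) = -50 - 13 = -63)
p(w) = 4*w**2
B = -1/63 (B = 1/(-63) = -1/63 ≈ -0.015873)
B*p(5*A) + 150 = -4*(5*6)**2/63 + 150 = -4*30**2/63 + 150 = -4*900/63 + 150 = -1/63*3600 + 150 = -400/7 + 150 = 650/7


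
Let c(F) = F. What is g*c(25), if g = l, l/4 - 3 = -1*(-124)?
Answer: 12700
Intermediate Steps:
l = 508 (l = 12 + 4*(-1*(-124)) = 12 + 4*124 = 12 + 496 = 508)
g = 508
g*c(25) = 508*25 = 12700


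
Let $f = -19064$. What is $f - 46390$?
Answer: $-65454$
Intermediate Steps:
$f - 46390 = -19064 - 46390 = -65454$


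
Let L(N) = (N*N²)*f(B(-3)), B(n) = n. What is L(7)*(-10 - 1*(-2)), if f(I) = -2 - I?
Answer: -2744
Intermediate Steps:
L(N) = N³ (L(N) = (N*N²)*(-2 - 1*(-3)) = N³*(-2 + 3) = N³*1 = N³)
L(7)*(-10 - 1*(-2)) = 7³*(-10 - 1*(-2)) = 343*(-10 + 2) = 343*(-8) = -2744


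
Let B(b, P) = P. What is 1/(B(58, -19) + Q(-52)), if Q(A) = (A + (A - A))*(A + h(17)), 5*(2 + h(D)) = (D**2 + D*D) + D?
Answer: -1/3399 ≈ -0.00029420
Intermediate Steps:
h(D) = -2 + D/5 + 2*D**2/5 (h(D) = -2 + ((D**2 + D*D) + D)/5 = -2 + ((D**2 + D**2) + D)/5 = -2 + (2*D**2 + D)/5 = -2 + (D + 2*D**2)/5 = -2 + (D/5 + 2*D**2/5) = -2 + D/5 + 2*D**2/5)
Q(A) = A*(117 + A) (Q(A) = (A + (A - A))*(A + (-2 + (1/5)*17 + (2/5)*17**2)) = (A + 0)*(A + (-2 + 17/5 + (2/5)*289)) = A*(A + (-2 + 17/5 + 578/5)) = A*(A + 117) = A*(117 + A))
1/(B(58, -19) + Q(-52)) = 1/(-19 - 52*(117 - 52)) = 1/(-19 - 52*65) = 1/(-19 - 3380) = 1/(-3399) = -1/3399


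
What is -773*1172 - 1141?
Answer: -907097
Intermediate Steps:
-773*1172 - 1141 = -905956 - 1141 = -907097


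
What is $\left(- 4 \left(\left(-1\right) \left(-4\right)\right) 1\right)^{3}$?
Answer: $-4096$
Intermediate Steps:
$\left(- 4 \left(\left(-1\right) \left(-4\right)\right) 1\right)^{3} = \left(\left(-4\right) 4 \cdot 1\right)^{3} = \left(\left(-16\right) 1\right)^{3} = \left(-16\right)^{3} = -4096$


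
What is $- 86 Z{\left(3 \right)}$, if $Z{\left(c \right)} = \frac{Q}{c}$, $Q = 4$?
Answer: $- \frac{344}{3} \approx -114.67$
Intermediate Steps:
$Z{\left(c \right)} = \frac{4}{c}$
$- 86 Z{\left(3 \right)} = - 86 \cdot \frac{4}{3} = - 86 \cdot 4 \cdot \frac{1}{3} = \left(-86\right) \frac{4}{3} = - \frac{344}{3}$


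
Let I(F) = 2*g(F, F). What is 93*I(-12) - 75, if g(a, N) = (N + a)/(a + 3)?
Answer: 421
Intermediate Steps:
g(a, N) = (N + a)/(3 + a)
I(F) = 4*F/(3 + F) (I(F) = 2*((F + F)/(3 + F)) = 2*((2*F)/(3 + F)) = 2*(2*F/(3 + F)) = 4*F/(3 + F))
93*I(-12) - 75 = 93*(4*(-12)/(3 - 12)) - 75 = 93*(4*(-12)/(-9)) - 75 = 93*(4*(-12)*(-⅑)) - 75 = 93*(16/3) - 75 = 496 - 75 = 421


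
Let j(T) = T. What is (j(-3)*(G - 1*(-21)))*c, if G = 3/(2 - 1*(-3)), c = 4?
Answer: -1296/5 ≈ -259.20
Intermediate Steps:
G = ⅗ (G = 3/(2 + 3) = 3/5 = 3*(⅕) = ⅗ ≈ 0.60000)
(j(-3)*(G - 1*(-21)))*c = -3*(⅗ - 1*(-21))*4 = -3*(⅗ + 21)*4 = -3*108/5*4 = -324/5*4 = -1296/5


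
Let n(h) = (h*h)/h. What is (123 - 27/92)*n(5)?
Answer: 56445/92 ≈ 613.53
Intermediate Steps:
n(h) = h (n(h) = h²/h = h)
(123 - 27/92)*n(5) = (123 - 27/92)*5 = (11289/92)*5 = 56445/92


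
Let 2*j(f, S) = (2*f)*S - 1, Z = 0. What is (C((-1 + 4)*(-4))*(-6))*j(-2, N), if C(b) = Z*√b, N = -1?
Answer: 0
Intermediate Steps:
j(f, S) = -½ + S*f (j(f, S) = ((2*f)*S - 1)/2 = (2*S*f - 1)/2 = (-1 + 2*S*f)/2 = -½ + S*f)
C(b) = 0 (C(b) = 0*√b = 0)
(C((-1 + 4)*(-4))*(-6))*j(-2, N) = (0*(-6))*(-½ - 1*(-2)) = 0*(-½ + 2) = 0*(3/2) = 0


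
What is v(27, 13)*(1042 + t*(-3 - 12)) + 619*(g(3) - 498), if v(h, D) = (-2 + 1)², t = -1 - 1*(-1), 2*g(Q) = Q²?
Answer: -608869/2 ≈ -3.0443e+5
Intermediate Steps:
g(Q) = Q²/2
t = 0 (t = -1 + 1 = 0)
v(h, D) = 1 (v(h, D) = (-1)² = 1)
v(27, 13)*(1042 + t*(-3 - 12)) + 619*(g(3) - 498) = 1*(1042 + 0*(-3 - 12)) + 619*((½)*3² - 498) = 1*(1042 + 0*(-15)) + 619*((½)*9 - 498) = 1*(1042 + 0) + 619*(9/2 - 498) = 1*1042 + 619*(-987/2) = 1042 - 610953/2 = -608869/2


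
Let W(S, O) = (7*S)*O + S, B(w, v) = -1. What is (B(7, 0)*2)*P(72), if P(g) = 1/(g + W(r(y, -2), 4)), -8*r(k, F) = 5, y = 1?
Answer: -16/431 ≈ -0.037123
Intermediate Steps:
r(k, F) = -5/8 (r(k, F) = -1/8*5 = -5/8)
W(S, O) = S + 7*O*S (W(S, O) = 7*O*S + S = S + 7*O*S)
P(g) = 1/(-145/8 + g) (P(g) = 1/(g - 5*(1 + 7*4)/8) = 1/(g - 5*(1 + 28)/8) = 1/(g - 5/8*29) = 1/(g - 145/8) = 1/(-145/8 + g))
(B(7, 0)*2)*P(72) = (-1*2)*(8/(-145 + 8*72)) = -16/(-145 + 576) = -16/431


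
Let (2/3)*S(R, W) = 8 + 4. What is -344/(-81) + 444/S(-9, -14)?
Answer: 2342/81 ≈ 28.914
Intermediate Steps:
S(R, W) = 18 (S(R, W) = 3*(8 + 4)/2 = (3/2)*12 = 18)
-344/(-81) + 444/S(-9, -14) = -344/(-81) + 444/18 = -344*(-1/81) + 444*(1/18) = 344/81 + 74/3 = 2342/81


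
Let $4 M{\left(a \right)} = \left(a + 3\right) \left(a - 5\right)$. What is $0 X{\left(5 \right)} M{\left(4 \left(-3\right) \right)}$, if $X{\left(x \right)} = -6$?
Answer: $0$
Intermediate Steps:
$M{\left(a \right)} = \frac{\left(-5 + a\right) \left(3 + a\right)}{4}$ ($M{\left(a \right)} = \frac{\left(a + 3\right) \left(a - 5\right)}{4} = \frac{\left(3 + a\right) \left(-5 + a\right)}{4} = \frac{\left(-5 + a\right) \left(3 + a\right)}{4}$)
$0 X{\left(5 \right)} M{\left(4 \left(-3\right) \right)} = 0 \left(-6\right) \left(- \frac{15}{4} - \frac{4 \left(-3\right)}{2} + \frac{\left(4 \left(-3\right)\right)^{2}}{4}\right) = 0 \left(- \frac{15}{4} - -6 + \frac{\left(-12\right)^{2}}{4}\right) = 0 \left(- \frac{15}{4} + 6 + \frac{1}{4} \cdot 144\right) = 0 \left(- \frac{15}{4} + 6 + 36\right) = 0 \cdot \frac{153}{4} = 0$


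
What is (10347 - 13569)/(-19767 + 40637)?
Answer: -1611/10435 ≈ -0.15438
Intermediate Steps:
(10347 - 13569)/(-19767 + 40637) = -3222/20870 = -3222*1/20870 = -1611/10435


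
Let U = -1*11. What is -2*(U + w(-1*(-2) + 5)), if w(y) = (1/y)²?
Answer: 1076/49 ≈ 21.959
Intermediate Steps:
U = -11
w(y) = y⁻²
-2*(U + w(-1*(-2) + 5)) = -2*(-11 + (-1*(-2) + 5)⁻²) = -2*(-11 + (2 + 5)⁻²) = -2*(-11 + 7⁻²) = -2*(-11 + 1/49) = -2*(-538/49) = 1076/49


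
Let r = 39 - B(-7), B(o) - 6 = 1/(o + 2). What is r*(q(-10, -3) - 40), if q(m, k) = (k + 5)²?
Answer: -5976/5 ≈ -1195.2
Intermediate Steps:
q(m, k) = (5 + k)²
B(o) = 6 + 1/(2 + o) (B(o) = 6 + 1/(o + 2) = 6 + 1/(2 + o))
r = 166/5 (r = 39 - (13 + 6*(-7))/(2 - 7) = 39 - (13 - 42)/(-5) = 39 - (-1)*(-29)/5 = 39 - 1*29/5 = 39 - 29/5 = 166/5 ≈ 33.200)
r*(q(-10, -3) - 40) = 166*((5 - 3)² - 40)/5 = 166*(2² - 40)/5 = 166*(4 - 40)/5 = (166/5)*(-36) = -5976/5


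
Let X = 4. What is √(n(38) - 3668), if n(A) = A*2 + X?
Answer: 2*I*√897 ≈ 59.9*I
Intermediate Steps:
n(A) = 4 + 2*A (n(A) = A*2 + 4 = 2*A + 4 = 4 + 2*A)
√(n(38) - 3668) = √((4 + 2*38) - 3668) = √((4 + 76) - 3668) = √(80 - 3668) = √(-3588) = 2*I*√897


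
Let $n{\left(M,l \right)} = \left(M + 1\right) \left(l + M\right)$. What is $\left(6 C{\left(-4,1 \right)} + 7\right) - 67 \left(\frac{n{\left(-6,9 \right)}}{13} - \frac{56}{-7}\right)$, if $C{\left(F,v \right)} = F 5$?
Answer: $- \frac{7432}{13} \approx -571.69$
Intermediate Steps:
$C{\left(F,v \right)} = 5 F$
$n{\left(M,l \right)} = \left(1 + M\right) \left(M + l\right)$
$\left(6 C{\left(-4,1 \right)} + 7\right) - 67 \left(\frac{n{\left(-6,9 \right)}}{13} - \frac{56}{-7}\right) = \left(6 \cdot 5 \left(-4\right) + 7\right) - 67 \left(\frac{-6 + 9 + \left(-6\right)^{2} - 54}{13} - \frac{56}{-7}\right) = \left(6 \left(-20\right) + 7\right) - 67 \left(\left(-6 + 9 + 36 - 54\right) \frac{1}{13} - -8\right) = \left(-120 + 7\right) - 67 \left(\left(-15\right) \frac{1}{13} + 8\right) = -113 - 67 \left(- \frac{15}{13} + 8\right) = -113 - \frac{5963}{13} = - \frac{7432}{13}$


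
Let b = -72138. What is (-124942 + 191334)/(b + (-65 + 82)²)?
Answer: -66392/71849 ≈ -0.92405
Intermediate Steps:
(-124942 + 191334)/(b + (-65 + 82)²) = (-124942 + 191334)/(-72138 + (-65 + 82)²) = 66392/(-72138 + 17²) = 66392/(-72138 + 289) = 66392/(-71849) = 66392*(-1/71849) = -66392/71849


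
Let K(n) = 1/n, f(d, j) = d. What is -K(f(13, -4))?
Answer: -1/13 ≈ -0.076923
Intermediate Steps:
-K(f(13, -4)) = -1/13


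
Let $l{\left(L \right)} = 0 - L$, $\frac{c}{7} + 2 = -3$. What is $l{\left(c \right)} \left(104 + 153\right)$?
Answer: $8995$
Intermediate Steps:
$c = -35$ ($c = -14 + 7 \left(-3\right) = -14 - 21 = -35$)
$l{\left(L \right)} = - L$
$l{\left(c \right)} \left(104 + 153\right) = \left(-1\right) \left(-35\right) \left(104 + 153\right) = 35 \cdot 257 = 8995$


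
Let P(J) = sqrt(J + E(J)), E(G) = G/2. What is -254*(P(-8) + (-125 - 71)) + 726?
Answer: 50510 - 508*I*sqrt(3) ≈ 50510.0 - 879.88*I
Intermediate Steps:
E(G) = G/2 (E(G) = G*(1/2) = G/2)
P(J) = sqrt(6)*sqrt(J)/2 (P(J) = sqrt(J + J/2) = sqrt(3*J/2) = sqrt(6)*sqrt(J)/2)
-254*(P(-8) + (-125 - 71)) + 726 = -254*(sqrt(6)*sqrt(-8)/2 + (-125 - 71)) + 726 = -254*(sqrt(6)*(2*I*sqrt(2))/2 - 196) + 726 = -254*(2*I*sqrt(3) - 196) + 726 = -254*(-196 + 2*I*sqrt(3)) + 726 = (49784 - 508*I*sqrt(3)) + 726 = 50510 - 508*I*sqrt(3)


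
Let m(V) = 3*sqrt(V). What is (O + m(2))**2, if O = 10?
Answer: 118 + 60*sqrt(2) ≈ 202.85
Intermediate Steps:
(O + m(2))**2 = (10 + 3*sqrt(2))**2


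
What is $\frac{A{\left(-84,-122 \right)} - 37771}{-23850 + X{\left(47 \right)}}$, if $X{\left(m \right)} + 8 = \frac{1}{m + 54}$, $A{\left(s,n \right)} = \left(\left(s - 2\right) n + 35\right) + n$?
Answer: $\frac{921322}{803219} \approx 1.147$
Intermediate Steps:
$A{\left(s,n \right)} = 35 + n + n \left(-2 + s\right)$ ($A{\left(s,n \right)} = \left(\left(-2 + s\right) n + 35\right) + n = \left(n \left(-2 + s\right) + 35\right) + n = \left(35 + n \left(-2 + s\right)\right) + n = 35 + n + n \left(-2 + s\right)$)
$X{\left(m \right)} = -8 + \frac{1}{54 + m}$ ($X{\left(m \right)} = -8 + \frac{1}{m + 54} = -8 + \frac{1}{54 + m}$)
$\frac{A{\left(-84,-122 \right)} - 37771}{-23850 + X{\left(47 \right)}} = \frac{\left(35 - -122 - -10248\right) - 37771}{-23850 + \frac{-431 - 376}{54 + 47}} = \frac{\left(35 + 122 + 10248\right) - 37771}{-23850 + \frac{-431 - 376}{101}} = \frac{10405 - 37771}{-23850 + \frac{1}{101} \left(-807\right)} = - \frac{27366}{-23850 - \frac{807}{101}} = - \frac{27366}{- \frac{2409657}{101}} = \left(-27366\right) \left(- \frac{101}{2409657}\right) = \frac{921322}{803219}$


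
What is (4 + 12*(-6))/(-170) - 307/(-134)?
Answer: 1803/670 ≈ 2.6910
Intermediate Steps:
(4 + 12*(-6))/(-170) - 307/(-134) = (4 - 72)*(-1/170) - 307*(-1/134) = -68*(-1/170) + 307/134 = ⅖ + 307/134 = 1803/670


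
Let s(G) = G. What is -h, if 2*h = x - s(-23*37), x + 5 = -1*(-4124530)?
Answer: -2062688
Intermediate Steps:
x = 4124525 (x = -5 - 1*(-4124530) = -5 + 4124530 = 4124525)
h = 2062688 (h = (4124525 - (-23)*37)/2 = (4124525 - 1*(-851))/2 = (4124525 + 851)/2 = (½)*4125376 = 2062688)
-h = -1*2062688 = -2062688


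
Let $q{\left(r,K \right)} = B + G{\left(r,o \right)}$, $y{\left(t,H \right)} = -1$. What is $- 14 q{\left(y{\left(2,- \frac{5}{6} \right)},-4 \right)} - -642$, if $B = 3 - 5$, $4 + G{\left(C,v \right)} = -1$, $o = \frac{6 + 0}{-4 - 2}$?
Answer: $740$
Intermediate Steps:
$o = -1$ ($o = \frac{6}{-6} = 6 \left(- \frac{1}{6}\right) = -1$)
$G{\left(C,v \right)} = -5$ ($G{\left(C,v \right)} = -4 - 1 = -5$)
$B = -2$ ($B = 3 - 5 = -2$)
$q{\left(r,K \right)} = -7$ ($q{\left(r,K \right)} = -2 - 5 = -7$)
$- 14 q{\left(y{\left(2,- \frac{5}{6} \right)},-4 \right)} - -642 = \left(-14\right) \left(-7\right) - -642 = 98 + 642 = 740$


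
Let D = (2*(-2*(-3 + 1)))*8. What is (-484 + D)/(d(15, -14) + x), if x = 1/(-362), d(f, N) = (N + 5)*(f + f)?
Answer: 21720/13963 ≈ 1.5555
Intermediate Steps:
d(f, N) = 2*f*(5 + N) (d(f, N) = (5 + N)*(2*f) = 2*f*(5 + N))
x = -1/362 ≈ -0.0027624
D = 64 (D = (2*(-2*(-2)))*8 = (2*4)*8 = 8*8 = 64)
(-484 + D)/(d(15, -14) + x) = (-484 + 64)/(2*15*(5 - 14) - 1/362) = -420/(2*15*(-9) - 1/362) = -420/(-270 - 1/362) = -420/(-97741/362) = -420*(-362/97741) = 21720/13963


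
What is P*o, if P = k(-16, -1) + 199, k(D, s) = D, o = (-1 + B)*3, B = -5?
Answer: -3294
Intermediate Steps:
o = -18 (o = (-1 - 5)*3 = -6*3 = -18)
P = 183 (P = -16 + 199 = 183)
P*o = 183*(-18) = -3294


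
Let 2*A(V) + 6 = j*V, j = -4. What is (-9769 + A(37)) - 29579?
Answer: -39425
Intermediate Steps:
A(V) = -3 - 2*V (A(V) = -3 + (-4*V)/2 = -3 - 2*V)
(-9769 + A(37)) - 29579 = (-9769 + (-3 - 2*37)) - 29579 = (-9769 + (-3 - 74)) - 29579 = (-9769 - 77) - 29579 = -9846 - 29579 = -39425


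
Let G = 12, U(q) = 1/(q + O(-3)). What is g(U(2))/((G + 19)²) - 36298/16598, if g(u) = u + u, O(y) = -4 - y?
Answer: -17424591/7975339 ≈ -2.1848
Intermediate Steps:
U(q) = 1/(-1 + q) (U(q) = 1/(q + (-4 - 1*(-3))) = 1/(q + (-4 + 3)) = 1/(q - 1) = 1/(-1 + q))
g(u) = 2*u
g(U(2))/((G + 19)²) - 36298/16598 = (2/(-1 + 2))/((12 + 19)²) - 36298/16598 = (2/1)/(31²) - 36298*1/16598 = (2*1)/961 - 18149/8299 = 2*(1/961) - 18149/8299 = 2/961 - 18149/8299 = -17424591/7975339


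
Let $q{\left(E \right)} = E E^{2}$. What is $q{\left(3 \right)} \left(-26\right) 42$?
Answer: $-29484$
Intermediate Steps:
$q{\left(E \right)} = E^{3}$
$q{\left(3 \right)} \left(-26\right) 42 = 3^{3} \left(-26\right) 42 = 27 \left(-26\right) 42 = \left(-702\right) 42 = -29484$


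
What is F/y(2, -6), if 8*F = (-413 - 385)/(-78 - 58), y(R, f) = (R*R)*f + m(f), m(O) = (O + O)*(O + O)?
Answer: 133/21760 ≈ 0.0061121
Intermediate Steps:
m(O) = 4*O² (m(O) = (2*O)*(2*O) = 4*O²)
y(R, f) = 4*f² + f*R² (y(R, f) = (R*R)*f + 4*f² = R²*f + 4*f² = f*R² + 4*f² = 4*f² + f*R²)
F = 399/544 (F = ((-413 - 385)/(-78 - 58))/8 = (-798/(-136))/8 = (-798*(-1/136))/8 = (⅛)*(399/68) = 399/544 ≈ 0.73346)
F/y(2, -6) = 399/(544*((-6*(2² + 4*(-6))))) = 399/(544*((-6*(4 - 24)))) = 399/(544*((-6*(-20)))) = (399/544)/120 = (399/544)*(1/120) = 133/21760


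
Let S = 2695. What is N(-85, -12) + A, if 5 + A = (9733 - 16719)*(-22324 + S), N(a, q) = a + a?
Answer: 137128019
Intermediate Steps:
N(a, q) = 2*a
A = 137128189 (A = -5 + (9733 - 16719)*(-22324 + 2695) = -5 - 6986*(-19629) = -5 + 137128194 = 137128189)
N(-85, -12) + A = 2*(-85) + 137128189 = -170 + 137128189 = 137128019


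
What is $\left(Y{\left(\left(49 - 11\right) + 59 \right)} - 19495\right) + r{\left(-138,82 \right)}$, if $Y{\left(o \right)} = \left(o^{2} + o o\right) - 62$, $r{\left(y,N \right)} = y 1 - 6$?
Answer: $-883$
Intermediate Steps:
$r{\left(y,N \right)} = -6 + y$ ($r{\left(y,N \right)} = y - 6 = -6 + y$)
$Y{\left(o \right)} = -62 + 2 o^{2}$ ($Y{\left(o \right)} = \left(o^{2} + o^{2}\right) - 62 = 2 o^{2} - 62 = -62 + 2 o^{2}$)
$\left(Y{\left(\left(49 - 11\right) + 59 \right)} - 19495\right) + r{\left(-138,82 \right)} = \left(\left(-62 + 2 \left(\left(49 - 11\right) + 59\right)^{2}\right) - 19495\right) - 144 = \left(\left(-62 + 2 \left(38 + 59\right)^{2}\right) - 19495\right) - 144 = \left(\left(-62 + 2 \cdot 97^{2}\right) - 19495\right) - 144 = \left(\left(-62 + 2 \cdot 9409\right) - 19495\right) - 144 = \left(\left(-62 + 18818\right) - 19495\right) - 144 = \left(18756 - 19495\right) - 144 = -739 - 144 = -883$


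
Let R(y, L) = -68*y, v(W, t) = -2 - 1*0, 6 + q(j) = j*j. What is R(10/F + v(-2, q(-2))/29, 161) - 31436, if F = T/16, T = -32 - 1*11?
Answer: -38879324/1247 ≈ -31178.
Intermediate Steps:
T = -43 (T = -32 - 11 = -43)
q(j) = -6 + j**2 (q(j) = -6 + j*j = -6 + j**2)
F = -43/16 ≈ -2.6875
v(W, t) = -2 (v(W, t) = -2 + 0 = -2)
R(10/F + v(-2, q(-2))/29, 161) - 31436 = -68*(10/(-43/16) - 2/29) - 31436 = -68*(10*(-16/43) - 2*1/29) - 31436 = -68*(-160/43 - 2/29) - 31436 = -68*(-4726/1247) - 31436 = 321368/1247 - 31436 = -38879324/1247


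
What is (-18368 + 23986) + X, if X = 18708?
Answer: 24326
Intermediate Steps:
(-18368 + 23986) + X = (-18368 + 23986) + 18708 = 5618 + 18708 = 24326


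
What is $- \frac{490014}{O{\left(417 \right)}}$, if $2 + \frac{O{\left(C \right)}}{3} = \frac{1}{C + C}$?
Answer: $\frac{136223892}{1667} \approx 81718.0$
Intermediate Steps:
$O{\left(C \right)} = -6 + \frac{3}{2 C}$ ($O{\left(C \right)} = -6 + \frac{3}{C + C} = -6 + \frac{3}{2 C}$)
$- \frac{490014}{O{\left(417 \right)}} = - \frac{490014}{-6 + \frac{3}{2 \cdot 417}} = - \frac{490014}{-6 + \frac{3}{2} \cdot \frac{1}{417}} = - \frac{490014}{-6 + \frac{1}{278}} = - \frac{490014}{- \frac{1667}{278}} = \left(-490014\right) \left(- \frac{278}{1667}\right) = \frac{136223892}{1667}$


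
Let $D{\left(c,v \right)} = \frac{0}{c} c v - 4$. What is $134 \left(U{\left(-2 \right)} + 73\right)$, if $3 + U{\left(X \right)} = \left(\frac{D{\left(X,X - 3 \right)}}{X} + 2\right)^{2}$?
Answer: $11524$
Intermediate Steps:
$D{\left(c,v \right)} = -4$ ($D{\left(c,v \right)} = 0 c v - 4 = 0 v - 4 = 0 - 4 = -4$)
$U{\left(X \right)} = -3 + \left(2 - \frac{4}{X}\right)^{2}$ ($U{\left(X \right)} = -3 + \left(- \frac{4}{X} + 2\right)^{2} = -3 + \left(2 - \frac{4}{X}\right)^{2}$)
$134 \left(U{\left(-2 \right)} + 73\right) = 134 \left(\left(1 - \frac{16}{-2} + \frac{16}{4}\right) + 73\right) = 134 \left(\left(1 - -8 + 16 \cdot \frac{1}{4}\right) + 73\right) = 134 \left(\left(1 + 8 + 4\right) + 73\right) = 134 \left(13 + 73\right) = 134 \cdot 86 = 11524$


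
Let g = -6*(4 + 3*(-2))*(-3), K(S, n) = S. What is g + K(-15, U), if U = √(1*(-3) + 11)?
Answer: -51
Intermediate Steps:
U = 2*√2 (U = √(-3 + 11) = √8 = 2*√2 ≈ 2.8284)
g = -36 (g = -6*(4 - 6)*(-3) = -6*(-2)*(-3) = 12*(-3) = -36)
g + K(-15, U) = -36 - 15 = -51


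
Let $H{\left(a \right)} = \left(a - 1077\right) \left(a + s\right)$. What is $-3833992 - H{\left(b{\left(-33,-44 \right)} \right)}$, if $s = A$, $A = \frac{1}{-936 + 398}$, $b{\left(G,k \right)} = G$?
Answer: $- \frac{1041197873}{269} \approx -3.8706 \cdot 10^{6}$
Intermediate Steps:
$A = - \frac{1}{538}$ ($A = \frac{1}{-538} = - \frac{1}{538} \approx -0.0018587$)
$s = - \frac{1}{538} \approx -0.0018587$
$H{\left(a \right)} = \left(-1077 + a\right) \left(- \frac{1}{538} + a\right)$ ($H{\left(a \right)} = \left(a - 1077\right) \left(a - \frac{1}{538}\right) = \left(-1077 + a\right) \left(- \frac{1}{538} + a\right)$)
$-3833992 - H{\left(b{\left(-33,-44 \right)} \right)} = -3833992 - \left(\frac{1077}{538} + \left(-33\right)^{2} - - \frac{19121091}{538}\right) = -3833992 - \left(\frac{1077}{538} + 1089 + \frac{19121091}{538}\right) = -3833992 - \frac{9854025}{269} = - \frac{1041197873}{269}$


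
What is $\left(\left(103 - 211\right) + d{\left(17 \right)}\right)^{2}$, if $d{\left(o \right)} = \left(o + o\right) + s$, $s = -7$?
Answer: $6561$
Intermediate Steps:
$d{\left(o \right)} = -7 + 2 o$ ($d{\left(o \right)} = \left(o + o\right) - 7 = 2 o - 7 = -7 + 2 o$)
$\left(\left(103 - 211\right) + d{\left(17 \right)}\right)^{2} = \left(\left(103 - 211\right) + \left(-7 + 2 \cdot 17\right)\right)^{2} = \left(\left(103 - 211\right) + \left(-7 + 34\right)\right)^{2} = \left(-108 + 27\right)^{2} = \left(-81\right)^{2} = 6561$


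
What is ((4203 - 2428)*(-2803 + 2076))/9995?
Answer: -258085/1999 ≈ -129.11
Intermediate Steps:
((4203 - 2428)*(-2803 + 2076))/9995 = (1775*(-727))*(1/9995) = -1290425*1/9995 = -258085/1999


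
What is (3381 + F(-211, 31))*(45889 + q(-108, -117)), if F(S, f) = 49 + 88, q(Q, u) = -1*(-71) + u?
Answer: 161275674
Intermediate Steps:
q(Q, u) = 71 + u
F(S, f) = 137
(3381 + F(-211, 31))*(45889 + q(-108, -117)) = (3381 + 137)*(45889 + (71 - 117)) = 3518*(45889 - 46) = 3518*45843 = 161275674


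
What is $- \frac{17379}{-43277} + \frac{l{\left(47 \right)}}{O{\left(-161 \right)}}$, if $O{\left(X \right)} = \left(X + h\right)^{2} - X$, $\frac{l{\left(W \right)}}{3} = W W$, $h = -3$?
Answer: $\frac{252340094}{390315263} \approx 0.6465$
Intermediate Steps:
$l{\left(W \right)} = 3 W^{2}$ ($l{\left(W \right)} = 3 W W = 3 W^{2}$)
$O{\left(X \right)} = \left(-3 + X\right)^{2} - X$ ($O{\left(X \right)} = \left(X - 3\right)^{2} - X = \left(-3 + X\right)^{2} - X$)
$- \frac{17379}{-43277} + \frac{l{\left(47 \right)}}{O{\left(-161 \right)}} = - \frac{17379}{-43277} + \frac{3 \cdot 47^{2}}{\left(-3 - 161\right)^{2} - -161} = \left(-17379\right) \left(- \frac{1}{43277}\right) + \frac{3 \cdot 2209}{\left(-164\right)^{2} + 161} = \frac{17379}{43277} + \frac{6627}{26896 + 161} = \frac{17379}{43277} + \frac{6627}{27057} = \frac{17379}{43277} + 6627 \cdot \frac{1}{27057} = \frac{17379}{43277} + \frac{2209}{9019} = \frac{252340094}{390315263}$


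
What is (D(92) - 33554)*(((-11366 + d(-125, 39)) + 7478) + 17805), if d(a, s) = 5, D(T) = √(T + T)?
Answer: -467138788 + 27844*√46 ≈ -4.6695e+8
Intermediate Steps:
D(T) = √2*√T (D(T) = √(2*T) = √2*√T)
(D(92) - 33554)*(((-11366 + d(-125, 39)) + 7478) + 17805) = (√2*√92 - 33554)*(((-11366 + 5) + 7478) + 17805) = (√2*(2*√23) - 33554)*((-11361 + 7478) + 17805) = (2*√46 - 33554)*(-3883 + 17805) = (-33554 + 2*√46)*13922 = -467138788 + 27844*√46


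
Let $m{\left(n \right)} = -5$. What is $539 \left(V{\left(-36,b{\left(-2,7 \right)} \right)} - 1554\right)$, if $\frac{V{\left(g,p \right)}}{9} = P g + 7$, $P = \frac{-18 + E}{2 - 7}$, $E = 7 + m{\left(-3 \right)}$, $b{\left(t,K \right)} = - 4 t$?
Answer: $- \frac{6812421}{5} \approx -1.3625 \cdot 10^{6}$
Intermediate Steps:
$E = 2$ ($E = 7 - 5 = 2$)
$P = \frac{16}{5}$ ($P = \frac{-18 + 2}{2 - 7} = - \frac{16}{-5} = \left(-16\right) \left(- \frac{1}{5}\right) = \frac{16}{5} \approx 3.2$)
$V{\left(g,p \right)} = 63 + \frac{144 g}{5}$ ($V{\left(g,p \right)} = 9 \left(\frac{16 g}{5} + 7\right) = 9 \left(7 + \frac{16 g}{5}\right) = 63 + \frac{144 g}{5}$)
$539 \left(V{\left(-36,b{\left(-2,7 \right)} \right)} - 1554\right) = 539 \left(\left(63 + \frac{144}{5} \left(-36\right)\right) - 1554\right) = 539 \left(\left(63 - \frac{5184}{5}\right) - 1554\right) = 539 \left(- \frac{4869}{5} - 1554\right) = 539 \left(- \frac{12639}{5}\right) = - \frac{6812421}{5}$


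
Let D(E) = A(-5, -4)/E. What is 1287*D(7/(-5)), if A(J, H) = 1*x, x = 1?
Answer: -6435/7 ≈ -919.29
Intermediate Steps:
A(J, H) = 1 (A(J, H) = 1*1 = 1)
D(E) = 1/E
1287*D(7/(-5)) = 1287/((7/(-5))) = 1287/((7*(-⅕))) = 1287/(-7/5) = 1287*(-5/7) = -6435/7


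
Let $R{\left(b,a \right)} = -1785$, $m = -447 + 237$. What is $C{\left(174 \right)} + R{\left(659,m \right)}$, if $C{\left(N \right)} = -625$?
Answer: $-2410$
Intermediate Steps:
$m = -210$
$C{\left(174 \right)} + R{\left(659,m \right)} = -625 - 1785 = -2410$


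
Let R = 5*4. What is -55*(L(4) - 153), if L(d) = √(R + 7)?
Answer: 8415 - 165*√3 ≈ 8129.2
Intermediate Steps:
R = 20
L(d) = 3*√3 (L(d) = √(20 + 7) = √27 = 3*√3)
-55*(L(4) - 153) = -55*(3*√3 - 153) = -55*(-153 + 3*√3) = 8415 - 165*√3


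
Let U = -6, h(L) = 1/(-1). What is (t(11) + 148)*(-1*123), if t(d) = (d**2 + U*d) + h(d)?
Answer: -24846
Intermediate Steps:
h(L) = -1
t(d) = -1 + d**2 - 6*d (t(d) = (d**2 - 6*d) - 1 = -1 + d**2 - 6*d)
(t(11) + 148)*(-1*123) = ((-1 + 11**2 - 6*11) + 148)*(-1*123) = ((-1 + 121 - 66) + 148)*(-123) = (54 + 148)*(-123) = 202*(-123) = -24846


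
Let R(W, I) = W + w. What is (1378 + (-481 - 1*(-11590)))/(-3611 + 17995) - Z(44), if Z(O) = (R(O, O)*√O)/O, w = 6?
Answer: 12487/14384 - 25*√11/11 ≈ -6.6697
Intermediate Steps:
R(W, I) = 6 + W (R(W, I) = W + 6 = 6 + W)
Z(O) = (6 + O)/√O (Z(O) = ((6 + O)*√O)/O = (√O*(6 + O))/O = (6 + O)/√O)
(1378 + (-481 - 1*(-11590)))/(-3611 + 17995) - Z(44) = (1378 + (-481 - 1*(-11590)))/(-3611 + 17995) - (6 + 44)/√44 = (1378 + (-481 + 11590))/14384 - √11/22*50 = (1378 + 11109)*(1/14384) - 25*√11/11 = 12487*(1/14384) - 25*√11/11 = 12487/14384 - 25*√11/11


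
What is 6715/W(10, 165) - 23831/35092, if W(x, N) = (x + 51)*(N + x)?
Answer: -3750629/74921420 ≈ -0.050061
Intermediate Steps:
W(x, N) = (51 + x)*(N + x)
6715/W(10, 165) - 23831/35092 = 6715/(10² + 51*165 + 51*10 + 165*10) - 23831/35092 = 6715/(100 + 8415 + 510 + 1650) - 23831*1/35092 = 6715/10675 - 23831/35092 = 6715*(1/10675) - 23831/35092 = 1343/2135 - 23831/35092 = -3750629/74921420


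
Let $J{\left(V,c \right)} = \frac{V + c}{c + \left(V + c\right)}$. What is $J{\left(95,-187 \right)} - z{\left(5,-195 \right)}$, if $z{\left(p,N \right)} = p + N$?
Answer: $\frac{53102}{279} \approx 190.33$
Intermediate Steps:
$J{\left(V,c \right)} = \frac{V + c}{V + 2 c}$
$z{\left(p,N \right)} = N + p$
$J{\left(95,-187 \right)} - z{\left(5,-195 \right)} = \frac{95 - 187}{95 + 2 \left(-187\right)} - \left(-195 + 5\right) = \frac{1}{95 - 374} \left(-92\right) - -190 = \frac{1}{-279} \left(-92\right) + 190 = \left(- \frac{1}{279}\right) \left(-92\right) + 190 = \frac{92}{279} + 190 = \frac{53102}{279}$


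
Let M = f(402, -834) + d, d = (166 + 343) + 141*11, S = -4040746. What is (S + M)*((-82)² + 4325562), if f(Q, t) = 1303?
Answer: -17491097847538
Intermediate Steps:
d = 2060 (d = 509 + 1551 = 2060)
M = 3363 (M = 1303 + 2060 = 3363)
(S + M)*((-82)² + 4325562) = (-4040746 + 3363)*((-82)² + 4325562) = -4037383*(6724 + 4325562) = -4037383*4332286 = -17491097847538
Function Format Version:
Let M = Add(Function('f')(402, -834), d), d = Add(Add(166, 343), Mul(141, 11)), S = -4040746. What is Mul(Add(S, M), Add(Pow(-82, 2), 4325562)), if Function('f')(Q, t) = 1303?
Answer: -17491097847538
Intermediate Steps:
d = 2060 (d = Add(509, 1551) = 2060)
M = 3363 (M = Add(1303, 2060) = 3363)
Mul(Add(S, M), Add(Pow(-82, 2), 4325562)) = Mul(Add(-4040746, 3363), Add(Pow(-82, 2), 4325562)) = Mul(-4037383, Add(6724, 4325562)) = Mul(-4037383, 4332286) = -17491097847538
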